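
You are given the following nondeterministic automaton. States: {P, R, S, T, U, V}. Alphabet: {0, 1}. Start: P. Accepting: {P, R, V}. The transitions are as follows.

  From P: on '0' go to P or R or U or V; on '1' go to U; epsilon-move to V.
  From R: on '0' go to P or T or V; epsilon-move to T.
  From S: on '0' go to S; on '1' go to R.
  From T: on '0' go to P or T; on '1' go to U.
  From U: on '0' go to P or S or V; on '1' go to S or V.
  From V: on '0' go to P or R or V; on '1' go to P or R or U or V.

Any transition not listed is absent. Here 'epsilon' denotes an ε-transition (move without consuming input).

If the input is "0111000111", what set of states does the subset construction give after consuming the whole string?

{P, R, S, T, U, V}

Start: ε-closure({P}) = {P, V}.
Read '0': {P, V} → {P, R, T, U, V}.
Read '1': {P, R, T, U, V} → {P, R, S, T, U, V}.
Read '1': {P, R, S, T, U, V} → {P, R, S, T, U, V}.
Read '1': {P, R, S, T, U, V} → {P, R, S, T, U, V}.
Read '0': {P, R, S, T, U, V} → {P, R, S, T, U, V}.
Read '0': {P, R, S, T, U, V} → {P, R, S, T, U, V}.
Read '0': {P, R, S, T, U, V} → {P, R, S, T, U, V}.
Read '1': {P, R, S, T, U, V} → {P, R, S, T, U, V}.
Read '1': {P, R, S, T, U, V} → {P, R, S, T, U, V}.
Read '1': {P, R, S, T, U, V} → {P, R, S, T, U, V}.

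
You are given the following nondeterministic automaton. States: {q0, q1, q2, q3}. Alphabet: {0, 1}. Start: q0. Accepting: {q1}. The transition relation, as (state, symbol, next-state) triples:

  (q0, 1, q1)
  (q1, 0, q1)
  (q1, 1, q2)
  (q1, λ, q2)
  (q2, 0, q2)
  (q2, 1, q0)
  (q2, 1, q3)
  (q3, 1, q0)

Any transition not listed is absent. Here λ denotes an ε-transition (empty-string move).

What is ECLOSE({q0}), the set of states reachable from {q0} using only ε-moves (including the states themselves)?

{q0}

Begin with {q0}.
No ε-moves leave this set, so the closure equals the set itself.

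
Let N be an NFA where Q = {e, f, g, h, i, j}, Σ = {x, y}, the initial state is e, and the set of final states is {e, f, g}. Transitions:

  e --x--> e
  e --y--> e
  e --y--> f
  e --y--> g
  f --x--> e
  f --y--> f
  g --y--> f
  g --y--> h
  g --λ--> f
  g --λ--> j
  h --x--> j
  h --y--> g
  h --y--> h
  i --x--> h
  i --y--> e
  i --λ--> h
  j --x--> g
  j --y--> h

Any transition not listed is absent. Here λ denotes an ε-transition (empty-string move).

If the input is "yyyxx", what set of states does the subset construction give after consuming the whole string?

Start in {e}.
Read 'y': {e} → {e, f, g, j}.
Read 'y': {e, f, g, j} → {e, f, g, h, j}.
Read 'y': {e, f, g, h, j} → {e, f, g, h, j}.
Read 'x': {e, f, g, h, j} → {e, f, g, j}.
Read 'x': {e, f, g, j} → {e, f, g, j}.

{e, f, g, j}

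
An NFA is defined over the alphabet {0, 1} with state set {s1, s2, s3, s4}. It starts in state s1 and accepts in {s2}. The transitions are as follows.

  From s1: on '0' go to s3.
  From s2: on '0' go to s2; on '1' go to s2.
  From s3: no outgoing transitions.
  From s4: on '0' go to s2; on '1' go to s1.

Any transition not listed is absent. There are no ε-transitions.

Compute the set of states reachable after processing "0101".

∅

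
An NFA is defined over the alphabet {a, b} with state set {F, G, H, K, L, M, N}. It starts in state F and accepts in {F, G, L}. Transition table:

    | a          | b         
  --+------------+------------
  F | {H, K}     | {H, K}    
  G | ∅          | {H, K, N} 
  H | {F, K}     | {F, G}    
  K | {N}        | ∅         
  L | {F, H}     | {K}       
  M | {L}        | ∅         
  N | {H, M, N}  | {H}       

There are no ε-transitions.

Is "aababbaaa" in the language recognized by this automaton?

No

Start in {F}.
Read 'a': {F} → {H, K}.
Read 'a': {H, K} → {F, K, N}.
Read 'b': {F, K, N} → {H, K}.
Read 'a': {H, K} → {F, K, N}.
Read 'b': {F, K, N} → {H, K}.
Read 'b': {H, K} → {F, G}.
Read 'a': {F, G} → {H, K}.
Read 'a': {H, K} → {F, K, N}.
Read 'a': {F, K, N} → {H, K, M, N}.
The final set {H, K, M, N} contains no accepting state.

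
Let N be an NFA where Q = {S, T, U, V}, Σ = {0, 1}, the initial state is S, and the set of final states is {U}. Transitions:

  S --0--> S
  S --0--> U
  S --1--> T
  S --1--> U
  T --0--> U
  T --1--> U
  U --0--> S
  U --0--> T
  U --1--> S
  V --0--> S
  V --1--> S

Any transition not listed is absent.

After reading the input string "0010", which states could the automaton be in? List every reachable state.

{S, T, U}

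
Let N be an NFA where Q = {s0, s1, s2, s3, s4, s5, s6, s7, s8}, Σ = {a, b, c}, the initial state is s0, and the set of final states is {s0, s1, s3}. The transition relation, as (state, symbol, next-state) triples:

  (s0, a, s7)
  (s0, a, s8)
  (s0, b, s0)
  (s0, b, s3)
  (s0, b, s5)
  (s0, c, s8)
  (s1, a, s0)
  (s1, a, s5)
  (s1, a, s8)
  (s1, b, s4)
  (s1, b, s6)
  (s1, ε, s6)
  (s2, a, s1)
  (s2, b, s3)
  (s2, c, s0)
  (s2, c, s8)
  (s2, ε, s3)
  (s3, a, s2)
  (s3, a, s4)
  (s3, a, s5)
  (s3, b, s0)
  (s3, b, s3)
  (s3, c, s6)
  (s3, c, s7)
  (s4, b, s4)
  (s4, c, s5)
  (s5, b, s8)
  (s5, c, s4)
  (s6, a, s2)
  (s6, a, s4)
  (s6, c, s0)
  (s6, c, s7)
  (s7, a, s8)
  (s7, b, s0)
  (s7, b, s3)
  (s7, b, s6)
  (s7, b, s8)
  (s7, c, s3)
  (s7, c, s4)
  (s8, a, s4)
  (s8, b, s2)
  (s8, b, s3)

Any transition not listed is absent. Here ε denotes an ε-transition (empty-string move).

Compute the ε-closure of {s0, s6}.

Begin with {s0, s6}.
No ε-moves leave this set, so the closure equals the set itself.

{s0, s6}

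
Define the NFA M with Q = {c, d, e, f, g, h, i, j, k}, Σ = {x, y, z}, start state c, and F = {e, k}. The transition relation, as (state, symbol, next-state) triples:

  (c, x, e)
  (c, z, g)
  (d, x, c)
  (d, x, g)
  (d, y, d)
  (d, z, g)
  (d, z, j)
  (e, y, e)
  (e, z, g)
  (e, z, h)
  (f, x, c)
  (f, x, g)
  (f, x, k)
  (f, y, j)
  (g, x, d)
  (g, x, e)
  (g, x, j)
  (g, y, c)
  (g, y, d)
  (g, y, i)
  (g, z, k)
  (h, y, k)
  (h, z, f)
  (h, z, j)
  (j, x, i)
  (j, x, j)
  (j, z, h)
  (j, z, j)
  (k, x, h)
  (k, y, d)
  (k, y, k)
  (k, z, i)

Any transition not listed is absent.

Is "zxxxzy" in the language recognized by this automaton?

Yes

Start in {c}.
Read 'z': c→{g}; now {g}.
Read 'x': g→{d, e, j}; now {d, e, j}.
Read 'x': d→{c, g}, e→∅, j→{i, j}; now {c, g, i, j}.
Read 'x': c→{e}, g→{d, e, j}, i→∅, j→{i, j}; now {d, e, i, j}.
Read 'z': d→{g, j}, e→{g, h}, i→∅, j→{h, j}; now {g, h, j}.
Read 'y': g→{c, d, i}, h→{k}, j→∅; now {c, d, i, k}.
The final set {c, d, i, k} contains the accepting state k.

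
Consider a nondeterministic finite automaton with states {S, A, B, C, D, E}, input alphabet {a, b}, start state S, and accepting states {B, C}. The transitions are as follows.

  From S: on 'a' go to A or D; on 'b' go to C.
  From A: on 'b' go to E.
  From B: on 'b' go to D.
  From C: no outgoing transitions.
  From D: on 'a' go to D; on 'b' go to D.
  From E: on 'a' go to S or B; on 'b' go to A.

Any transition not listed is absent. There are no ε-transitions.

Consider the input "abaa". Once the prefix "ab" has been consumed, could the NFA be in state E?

Yes

Start in {S}.
Read 'a': S→{A, D}; now {A, D}.
Read 'b': A→{E}, D→{D}; now {D, E}.
State E is in {D, E}.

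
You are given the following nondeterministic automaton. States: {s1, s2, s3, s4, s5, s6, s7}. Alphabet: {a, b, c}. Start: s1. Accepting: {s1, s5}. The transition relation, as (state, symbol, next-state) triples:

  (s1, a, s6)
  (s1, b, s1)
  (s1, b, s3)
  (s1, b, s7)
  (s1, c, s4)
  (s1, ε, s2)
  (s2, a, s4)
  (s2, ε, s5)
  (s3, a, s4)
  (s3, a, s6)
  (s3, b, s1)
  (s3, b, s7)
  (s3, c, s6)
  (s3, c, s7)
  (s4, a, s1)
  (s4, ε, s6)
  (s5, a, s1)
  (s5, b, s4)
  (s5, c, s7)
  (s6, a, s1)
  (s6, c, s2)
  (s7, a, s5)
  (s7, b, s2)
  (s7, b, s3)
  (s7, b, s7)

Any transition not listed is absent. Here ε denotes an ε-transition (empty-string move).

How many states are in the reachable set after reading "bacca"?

5

Start: ε-closure({s1}) = {s1, s2, s5}.
Read 'b': {s1, s2, s5} → {s1, s2, s3, s4, s5, s6, s7}.
Read 'a': {s1, s2, s3, s4, s5, s6, s7} → {s1, s2, s4, s5, s6}.
Read 'c': {s1, s2, s4, s5, s6} → {s2, s4, s5, s6, s7}.
Read 'c': {s2, s4, s5, s6, s7} → {s2, s5, s7}.
Read 'a': {s2, s5, s7} → {s1, s2, s4, s5, s6}.
That set has 5 states.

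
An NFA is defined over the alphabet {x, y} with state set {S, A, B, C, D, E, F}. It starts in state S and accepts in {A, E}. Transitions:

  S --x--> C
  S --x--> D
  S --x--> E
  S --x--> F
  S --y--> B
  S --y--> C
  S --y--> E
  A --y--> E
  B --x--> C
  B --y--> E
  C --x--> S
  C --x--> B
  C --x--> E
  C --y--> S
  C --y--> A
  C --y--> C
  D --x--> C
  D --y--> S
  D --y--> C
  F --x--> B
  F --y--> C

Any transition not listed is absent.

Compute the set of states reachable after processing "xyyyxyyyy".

{S, A, B, C, E}

Start in {S}.
Read 'x': S→{C, D, E, F}; now {C, D, E, F}.
Read 'y': C→{S, A, C}, D→{S, C}, E→∅, F→{C}; now {S, A, C}.
Read 'y': S→{B, C, E}, A→{E}, C→{S, A, C}; now {S, A, B, C, E}.
Read 'y': S→{B, C, E}, A→{E}, B→{E}, C→{S, A, C}, E→∅; now {S, A, B, C, E}.
Read 'x': S→{C, D, E, F}, A→∅, B→{C}, C→{S, B, E}, E→∅; now {S, B, C, D, E, F}.
Read 'y': S→{B, C, E}, B→{E}, C→{S, A, C}, D→{S, C}, E→∅, F→{C}; now {S, A, B, C, E}.
Read 'y': S→{B, C, E}, A→{E}, B→{E}, C→{S, A, C}, E→∅; now {S, A, B, C, E}.
Read 'y': S→{B, C, E}, A→{E}, B→{E}, C→{S, A, C}, E→∅; now {S, A, B, C, E}.
Read 'y': S→{B, C, E}, A→{E}, B→{E}, C→{S, A, C}, E→∅; now {S, A, B, C, E}.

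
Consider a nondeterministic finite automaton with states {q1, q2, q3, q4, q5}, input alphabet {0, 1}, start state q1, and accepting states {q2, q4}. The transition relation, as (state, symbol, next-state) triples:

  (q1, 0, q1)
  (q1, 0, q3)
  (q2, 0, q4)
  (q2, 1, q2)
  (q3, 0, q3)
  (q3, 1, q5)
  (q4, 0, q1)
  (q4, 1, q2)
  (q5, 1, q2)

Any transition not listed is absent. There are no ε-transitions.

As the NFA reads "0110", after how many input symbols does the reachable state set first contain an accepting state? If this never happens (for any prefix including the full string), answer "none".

Start in {q1}.
Read '0': q1→{q1, q3}; now {q1, q3}.
Read '1': q1→∅, q3→{q5}; now {q5}.
Read '1': q5→{q2}; now {q2}.
None of the earlier sets intersect F, but {q2} does.

3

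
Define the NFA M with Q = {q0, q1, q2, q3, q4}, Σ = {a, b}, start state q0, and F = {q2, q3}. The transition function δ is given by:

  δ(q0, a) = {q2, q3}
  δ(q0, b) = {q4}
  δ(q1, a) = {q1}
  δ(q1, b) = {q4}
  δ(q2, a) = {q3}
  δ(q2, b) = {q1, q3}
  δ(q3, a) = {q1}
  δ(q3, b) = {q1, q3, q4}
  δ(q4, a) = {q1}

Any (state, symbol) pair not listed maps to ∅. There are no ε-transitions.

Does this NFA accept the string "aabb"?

Start in {q0}.
Read 'a': {q0} → {q2, q3}.
Read 'a': {q2, q3} → {q1, q3}.
Read 'b': {q1, q3} → {q1, q3, q4}.
Read 'b': {q1, q3, q4} → {q1, q3, q4}.
The final set {q1, q3, q4} contains the accepting state q3.

Yes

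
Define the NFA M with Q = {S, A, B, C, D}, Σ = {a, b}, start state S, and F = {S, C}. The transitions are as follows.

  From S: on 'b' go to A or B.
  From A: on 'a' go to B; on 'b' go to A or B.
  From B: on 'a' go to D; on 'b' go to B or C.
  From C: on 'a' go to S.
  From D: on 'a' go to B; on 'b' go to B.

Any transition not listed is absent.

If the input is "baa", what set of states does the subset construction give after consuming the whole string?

Start in {S}.
Read 'b': {S} → {A, B}.
Read 'a': {A, B} → {B, D}.
Read 'a': {B, D} → {B, D}.

{B, D}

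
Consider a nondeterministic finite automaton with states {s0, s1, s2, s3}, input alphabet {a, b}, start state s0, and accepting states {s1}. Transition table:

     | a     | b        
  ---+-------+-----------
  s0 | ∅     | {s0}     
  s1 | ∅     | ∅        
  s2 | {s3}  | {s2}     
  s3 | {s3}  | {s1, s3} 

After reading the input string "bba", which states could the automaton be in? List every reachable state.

Start in {s0}.
Read 'b': s0→{s0}; now {s0}.
Read 'b': s0→{s0}; now {s0}.
Read 'a': s0→∅; now ∅.

∅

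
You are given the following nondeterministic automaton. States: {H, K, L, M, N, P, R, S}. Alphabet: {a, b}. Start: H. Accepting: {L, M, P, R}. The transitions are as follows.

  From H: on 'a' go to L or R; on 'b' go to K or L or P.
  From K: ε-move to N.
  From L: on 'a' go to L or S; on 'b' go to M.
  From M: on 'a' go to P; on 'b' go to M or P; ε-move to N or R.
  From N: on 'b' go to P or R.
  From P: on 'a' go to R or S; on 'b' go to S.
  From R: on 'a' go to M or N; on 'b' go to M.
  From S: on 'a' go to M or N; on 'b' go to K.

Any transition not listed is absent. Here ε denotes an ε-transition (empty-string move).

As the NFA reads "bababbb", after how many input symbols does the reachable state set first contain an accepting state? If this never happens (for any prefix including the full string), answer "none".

Start in {H}.
Read 'b': H→{K, L, P}; union {K, L, P}; ε-closure = {K, L, N, P}.
None of the earlier sets intersect F, but {K, L, N, P} does.

1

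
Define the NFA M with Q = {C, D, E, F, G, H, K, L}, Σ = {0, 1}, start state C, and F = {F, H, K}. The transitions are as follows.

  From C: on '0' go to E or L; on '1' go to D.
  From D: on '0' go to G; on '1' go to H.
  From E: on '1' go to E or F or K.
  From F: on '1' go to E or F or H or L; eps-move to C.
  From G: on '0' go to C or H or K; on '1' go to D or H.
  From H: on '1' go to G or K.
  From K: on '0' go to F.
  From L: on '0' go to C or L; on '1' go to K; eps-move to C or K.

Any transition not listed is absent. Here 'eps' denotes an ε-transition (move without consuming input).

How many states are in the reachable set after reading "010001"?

Start in {C}.
Read '0': {C} → {C, E, K, L}.
Read '1': {C, E, K, L} → {C, D, E, F, K}.
Read '0': {C, D, E, F, K} → {C, E, F, G, K, L}.
Read '0': {C, E, F, G, K, L} → {C, E, F, H, K, L}.
Read '0': {C, E, F, H, K, L} → {C, E, F, K, L}.
Read '1': {C, E, F, K, L} → {C, D, E, F, H, K, L}.
That set has 7 states.

7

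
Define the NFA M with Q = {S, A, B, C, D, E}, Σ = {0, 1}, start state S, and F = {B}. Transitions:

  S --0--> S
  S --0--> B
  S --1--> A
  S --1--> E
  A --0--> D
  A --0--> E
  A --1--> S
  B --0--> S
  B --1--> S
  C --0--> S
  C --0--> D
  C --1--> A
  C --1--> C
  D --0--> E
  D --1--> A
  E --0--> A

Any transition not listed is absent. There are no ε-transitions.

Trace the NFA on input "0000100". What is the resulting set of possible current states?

{S, A, B, D, E}

Start in {S}.
Read '0': S→{S, B}; now {S, B}.
Read '0': S→{S, B}, B→{S}; now {S, B}.
Read '0': S→{S, B}, B→{S}; now {S, B}.
Read '0': S→{S, B}, B→{S}; now {S, B}.
Read '1': S→{A, E}, B→{S}; now {S, A, E}.
Read '0': S→{S, B}, A→{D, E}, E→{A}; now {S, A, B, D, E}.
Read '0': S→{S, B}, A→{D, E}, B→{S}, D→{E}, E→{A}; now {S, A, B, D, E}.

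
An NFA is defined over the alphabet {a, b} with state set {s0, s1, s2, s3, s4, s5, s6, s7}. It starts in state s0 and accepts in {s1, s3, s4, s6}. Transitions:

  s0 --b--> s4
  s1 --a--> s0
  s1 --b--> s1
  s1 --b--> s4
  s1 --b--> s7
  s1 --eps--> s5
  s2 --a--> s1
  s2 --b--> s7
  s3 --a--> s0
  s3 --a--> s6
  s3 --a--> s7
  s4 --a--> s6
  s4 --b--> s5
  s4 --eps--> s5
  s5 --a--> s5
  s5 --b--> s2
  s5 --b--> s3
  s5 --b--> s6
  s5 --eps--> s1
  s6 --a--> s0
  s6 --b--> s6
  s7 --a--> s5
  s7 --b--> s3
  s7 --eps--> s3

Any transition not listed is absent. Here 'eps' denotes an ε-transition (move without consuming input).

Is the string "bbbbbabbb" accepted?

Yes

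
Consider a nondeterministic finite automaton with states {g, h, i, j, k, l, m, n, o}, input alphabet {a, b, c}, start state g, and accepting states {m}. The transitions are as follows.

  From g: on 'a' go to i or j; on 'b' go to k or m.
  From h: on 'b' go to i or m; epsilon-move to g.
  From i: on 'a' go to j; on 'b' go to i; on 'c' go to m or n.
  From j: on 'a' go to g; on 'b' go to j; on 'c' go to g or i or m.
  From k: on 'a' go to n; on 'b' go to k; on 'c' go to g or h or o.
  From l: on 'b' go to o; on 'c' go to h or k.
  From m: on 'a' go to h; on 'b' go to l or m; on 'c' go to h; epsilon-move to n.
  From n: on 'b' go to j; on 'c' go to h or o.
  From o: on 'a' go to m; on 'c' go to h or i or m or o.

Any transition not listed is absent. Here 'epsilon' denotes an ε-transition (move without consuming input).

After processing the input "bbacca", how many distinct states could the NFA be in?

Start in {g}.
Read 'b': g→{k, m}; union {k, m}; ε-closure = {k, m, n}.
Read 'b': k→{k}, m→{l, m}, n→{j}; union {j, k, l, m}; ε-closure = {j, k, l, m, n}.
Read 'a': j→{g}, k→{n}, l→∅, m→{h}, n→∅; now {g, h, n}.
Read 'c': g→∅, h→∅, n→{h, o}; union {h, o}; ε-closure = {g, h, o}.
Read 'c': g→∅, h→∅, o→{h, i, m, o}; union {h, i, m, o}; ε-closure = {g, h, i, m, n, o}.
Read 'a': g→{i, j}, h→∅, i→{j}, m→{h}, n→∅, o→{m}; union {h, i, j, m}; ε-closure = {g, h, i, j, m, n}.
That set has 6 states.

6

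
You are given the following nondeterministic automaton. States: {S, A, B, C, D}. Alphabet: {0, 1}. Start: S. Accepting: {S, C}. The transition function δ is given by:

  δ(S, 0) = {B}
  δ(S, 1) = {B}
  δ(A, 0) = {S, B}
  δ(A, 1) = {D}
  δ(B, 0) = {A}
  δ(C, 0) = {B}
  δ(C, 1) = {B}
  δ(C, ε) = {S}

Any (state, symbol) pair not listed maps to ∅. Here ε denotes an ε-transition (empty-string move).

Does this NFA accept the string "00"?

No

Start in {S}.
Read '0': {S} → {B}.
Read '0': {B} → {A}.
The final set {A} contains no accepting state.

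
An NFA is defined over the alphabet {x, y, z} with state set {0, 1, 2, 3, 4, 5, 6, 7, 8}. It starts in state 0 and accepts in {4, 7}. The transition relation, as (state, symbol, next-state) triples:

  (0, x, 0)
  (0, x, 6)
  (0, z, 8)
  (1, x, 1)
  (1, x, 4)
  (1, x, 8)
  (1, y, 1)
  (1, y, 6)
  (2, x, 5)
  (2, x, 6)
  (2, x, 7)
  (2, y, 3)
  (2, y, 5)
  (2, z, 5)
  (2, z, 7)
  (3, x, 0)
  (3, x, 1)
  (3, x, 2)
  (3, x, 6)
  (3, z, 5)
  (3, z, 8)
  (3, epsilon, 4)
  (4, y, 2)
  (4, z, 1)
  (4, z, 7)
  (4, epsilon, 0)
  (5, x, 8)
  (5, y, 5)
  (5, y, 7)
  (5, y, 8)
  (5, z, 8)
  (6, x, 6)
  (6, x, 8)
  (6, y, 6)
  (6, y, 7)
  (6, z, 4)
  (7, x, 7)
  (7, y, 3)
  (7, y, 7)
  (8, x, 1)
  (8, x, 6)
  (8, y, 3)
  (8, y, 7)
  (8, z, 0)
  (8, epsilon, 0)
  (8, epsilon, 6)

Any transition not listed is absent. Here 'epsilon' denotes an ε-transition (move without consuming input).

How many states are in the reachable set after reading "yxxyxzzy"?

0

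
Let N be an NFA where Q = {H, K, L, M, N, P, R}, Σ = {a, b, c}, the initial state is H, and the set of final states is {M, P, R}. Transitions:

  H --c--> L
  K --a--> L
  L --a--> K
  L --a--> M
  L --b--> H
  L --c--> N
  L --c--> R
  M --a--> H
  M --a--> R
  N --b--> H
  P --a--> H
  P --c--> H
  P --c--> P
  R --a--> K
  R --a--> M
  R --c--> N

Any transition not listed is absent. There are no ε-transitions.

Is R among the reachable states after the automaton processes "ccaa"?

Start in {H}.
Read 'c': H→{L}; now {L}.
Read 'c': L→{N, R}; now {N, R}.
Read 'a': N→∅, R→{K, M}; now {K, M}.
Read 'a': K→{L}, M→{H, R}; now {H, L, R}.
State R is in {H, L, R}.

Yes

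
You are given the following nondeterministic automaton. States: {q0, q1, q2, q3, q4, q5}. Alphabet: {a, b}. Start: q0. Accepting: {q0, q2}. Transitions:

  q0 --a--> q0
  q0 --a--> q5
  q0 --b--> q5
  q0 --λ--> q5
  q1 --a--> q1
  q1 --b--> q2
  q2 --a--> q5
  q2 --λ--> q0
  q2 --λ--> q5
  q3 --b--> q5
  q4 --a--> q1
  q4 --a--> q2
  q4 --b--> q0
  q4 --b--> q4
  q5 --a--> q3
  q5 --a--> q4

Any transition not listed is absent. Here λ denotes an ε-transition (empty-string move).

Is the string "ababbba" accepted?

Start: ε-closure({q0}) = {q0, q5}.
Read 'a': q0→{q0, q5}, q5→{q3, q4}; now {q0, q3, q4, q5}.
Read 'b': q0→{q5}, q3→{q5}, q4→{q0, q4}, q5→∅; now {q0, q4, q5}.
Read 'a': q0→{q0, q5}, q4→{q1, q2}, q5→{q3, q4}; now {q0, q1, q2, q3, q4, q5}.
Read 'b': q0→{q5}, q1→{q2}, q2→∅, q3→{q5}, q4→{q0, q4}, q5→∅; now {q0, q2, q4, q5}.
Read 'b': q0→{q5}, q2→∅, q4→{q0, q4}, q5→∅; now {q0, q4, q5}.
Read 'b': q0→{q5}, q4→{q0, q4}, q5→∅; now {q0, q4, q5}.
Read 'a': q0→{q0, q5}, q4→{q1, q2}, q5→{q3, q4}; now {q0, q1, q2, q3, q4, q5}.
The final set {q0, q1, q2, q3, q4, q5} contains the accepting states q0, q2.

Yes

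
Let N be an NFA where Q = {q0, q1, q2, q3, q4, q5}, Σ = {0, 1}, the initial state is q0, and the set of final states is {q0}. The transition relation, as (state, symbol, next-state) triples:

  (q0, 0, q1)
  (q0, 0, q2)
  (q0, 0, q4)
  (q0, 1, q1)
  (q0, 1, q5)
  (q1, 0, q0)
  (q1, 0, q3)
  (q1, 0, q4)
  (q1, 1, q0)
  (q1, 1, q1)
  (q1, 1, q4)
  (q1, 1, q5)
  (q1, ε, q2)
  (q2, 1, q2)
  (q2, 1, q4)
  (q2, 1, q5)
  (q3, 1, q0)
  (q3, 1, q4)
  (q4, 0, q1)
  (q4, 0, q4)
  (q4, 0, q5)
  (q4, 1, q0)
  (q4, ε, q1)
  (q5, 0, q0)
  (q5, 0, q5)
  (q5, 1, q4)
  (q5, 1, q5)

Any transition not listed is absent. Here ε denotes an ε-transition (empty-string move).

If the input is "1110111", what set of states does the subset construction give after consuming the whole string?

{q0, q1, q2, q4, q5}

Start in {q0}.
Read '1': {q0} → {q1, q2, q5}.
Read '1': {q1, q2, q5} → {q0, q1, q2, q4, q5}.
Read '1': {q0, q1, q2, q4, q5} → {q0, q1, q2, q4, q5}.
Read '0': {q0, q1, q2, q4, q5} → {q0, q1, q2, q3, q4, q5}.
Read '1': {q0, q1, q2, q3, q4, q5} → {q0, q1, q2, q4, q5}.
Read '1': {q0, q1, q2, q4, q5} → {q0, q1, q2, q4, q5}.
Read '1': {q0, q1, q2, q4, q5} → {q0, q1, q2, q4, q5}.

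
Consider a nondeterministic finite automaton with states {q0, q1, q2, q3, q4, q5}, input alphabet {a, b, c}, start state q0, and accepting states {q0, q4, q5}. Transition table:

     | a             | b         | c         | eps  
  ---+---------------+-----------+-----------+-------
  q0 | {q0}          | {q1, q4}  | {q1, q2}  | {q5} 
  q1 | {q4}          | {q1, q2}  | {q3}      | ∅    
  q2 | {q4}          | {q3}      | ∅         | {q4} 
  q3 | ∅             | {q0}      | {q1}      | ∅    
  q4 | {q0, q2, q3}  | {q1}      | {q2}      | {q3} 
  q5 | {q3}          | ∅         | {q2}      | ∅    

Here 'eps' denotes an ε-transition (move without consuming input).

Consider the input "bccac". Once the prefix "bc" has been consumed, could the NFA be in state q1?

Yes

Start: ε-closure({q0}) = {q0, q5}.
Read 'b': q0→{q1, q4}, q5→∅; union {q1, q4}; ε-closure = {q1, q3, q4}.
Read 'c': q1→{q3}, q3→{q1}, q4→{q2}; union {q1, q2, q3}; ε-closure = {q1, q2, q3, q4}.
State q1 is in {q1, q2, q3, q4}.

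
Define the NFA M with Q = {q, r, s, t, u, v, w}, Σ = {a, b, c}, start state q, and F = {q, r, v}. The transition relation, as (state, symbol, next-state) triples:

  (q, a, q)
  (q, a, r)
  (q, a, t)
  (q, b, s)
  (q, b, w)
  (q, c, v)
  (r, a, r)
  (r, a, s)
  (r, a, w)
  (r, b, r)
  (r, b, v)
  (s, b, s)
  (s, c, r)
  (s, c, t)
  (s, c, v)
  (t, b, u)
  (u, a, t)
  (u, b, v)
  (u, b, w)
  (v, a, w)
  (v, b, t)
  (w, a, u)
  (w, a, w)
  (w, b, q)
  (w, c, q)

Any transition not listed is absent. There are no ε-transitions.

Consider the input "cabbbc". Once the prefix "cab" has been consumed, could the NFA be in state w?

No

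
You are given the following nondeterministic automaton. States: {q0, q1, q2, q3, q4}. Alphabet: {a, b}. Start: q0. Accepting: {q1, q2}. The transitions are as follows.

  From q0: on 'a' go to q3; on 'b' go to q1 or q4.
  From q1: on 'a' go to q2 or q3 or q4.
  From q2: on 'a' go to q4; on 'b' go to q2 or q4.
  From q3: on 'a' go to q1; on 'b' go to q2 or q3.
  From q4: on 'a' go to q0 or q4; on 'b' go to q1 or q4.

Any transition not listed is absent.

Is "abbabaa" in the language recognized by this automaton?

Yes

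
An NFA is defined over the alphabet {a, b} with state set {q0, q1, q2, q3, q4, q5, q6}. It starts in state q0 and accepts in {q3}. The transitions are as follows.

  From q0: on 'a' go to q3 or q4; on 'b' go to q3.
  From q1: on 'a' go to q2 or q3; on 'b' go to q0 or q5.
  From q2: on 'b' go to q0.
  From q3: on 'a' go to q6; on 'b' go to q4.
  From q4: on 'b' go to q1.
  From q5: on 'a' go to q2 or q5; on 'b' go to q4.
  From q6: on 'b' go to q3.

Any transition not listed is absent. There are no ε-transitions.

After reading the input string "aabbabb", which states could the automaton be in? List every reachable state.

∅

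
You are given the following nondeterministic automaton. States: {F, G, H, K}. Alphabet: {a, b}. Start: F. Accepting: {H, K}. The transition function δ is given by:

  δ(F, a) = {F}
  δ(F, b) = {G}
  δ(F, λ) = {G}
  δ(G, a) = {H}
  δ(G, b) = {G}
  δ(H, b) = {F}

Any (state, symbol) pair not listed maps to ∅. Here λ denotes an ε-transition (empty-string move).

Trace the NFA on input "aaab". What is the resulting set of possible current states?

{F, G}

Start: ε-closure({F}) = {F, G}.
Read 'a': F→{F}, G→{H}; union {F, H}; ε-closure = {F, G, H}.
Read 'a': F→{F}, G→{H}, H→∅; union {F, H}; ε-closure = {F, G, H}.
Read 'a': F→{F}, G→{H}, H→∅; union {F, H}; ε-closure = {F, G, H}.
Read 'b': F→{G}, G→{G}, H→{F}; now {F, G}.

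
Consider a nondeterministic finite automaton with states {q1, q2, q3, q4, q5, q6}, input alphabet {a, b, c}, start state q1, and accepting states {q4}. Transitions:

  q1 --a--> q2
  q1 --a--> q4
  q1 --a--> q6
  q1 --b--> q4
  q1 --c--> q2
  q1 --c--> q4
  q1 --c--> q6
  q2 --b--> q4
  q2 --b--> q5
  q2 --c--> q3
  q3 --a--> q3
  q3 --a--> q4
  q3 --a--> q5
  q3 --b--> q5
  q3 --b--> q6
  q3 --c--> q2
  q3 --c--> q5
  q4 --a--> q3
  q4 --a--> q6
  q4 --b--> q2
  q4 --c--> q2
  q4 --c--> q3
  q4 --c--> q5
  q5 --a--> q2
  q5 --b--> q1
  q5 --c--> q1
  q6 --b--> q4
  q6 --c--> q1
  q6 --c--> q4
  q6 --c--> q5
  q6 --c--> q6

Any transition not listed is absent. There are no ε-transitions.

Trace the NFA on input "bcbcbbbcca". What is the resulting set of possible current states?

{q2, q3, q4, q5, q6}

Start in {q1}.
Read 'b': {q1} → {q4}.
Read 'c': {q4} → {q2, q3, q5}.
Read 'b': {q2, q3, q5} → {q1, q4, q5, q6}.
Read 'c': {q1, q4, q5, q6} → {q1, q2, q3, q4, q5, q6}.
Read 'b': {q1, q2, q3, q4, q5, q6} → {q1, q2, q4, q5, q6}.
Read 'b': {q1, q2, q4, q5, q6} → {q1, q2, q4, q5}.
Read 'b': {q1, q2, q4, q5} → {q1, q2, q4, q5}.
Read 'c': {q1, q2, q4, q5} → {q1, q2, q3, q4, q5, q6}.
Read 'c': {q1, q2, q3, q4, q5, q6} → {q1, q2, q3, q4, q5, q6}.
Read 'a': {q1, q2, q3, q4, q5, q6} → {q2, q3, q4, q5, q6}.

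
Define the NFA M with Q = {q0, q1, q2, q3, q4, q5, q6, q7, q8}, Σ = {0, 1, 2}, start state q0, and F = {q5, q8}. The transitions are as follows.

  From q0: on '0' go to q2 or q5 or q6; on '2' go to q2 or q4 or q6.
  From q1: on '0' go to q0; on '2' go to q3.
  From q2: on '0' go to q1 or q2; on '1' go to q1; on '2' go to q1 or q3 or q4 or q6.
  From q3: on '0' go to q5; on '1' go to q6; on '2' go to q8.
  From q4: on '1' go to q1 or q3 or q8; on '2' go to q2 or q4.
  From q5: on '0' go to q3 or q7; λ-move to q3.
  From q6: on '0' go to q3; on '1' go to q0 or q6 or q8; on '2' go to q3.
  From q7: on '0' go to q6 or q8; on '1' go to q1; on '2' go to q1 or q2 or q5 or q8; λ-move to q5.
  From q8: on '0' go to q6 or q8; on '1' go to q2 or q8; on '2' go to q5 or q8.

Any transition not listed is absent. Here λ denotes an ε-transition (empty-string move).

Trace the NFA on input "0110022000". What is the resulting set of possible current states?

{q0, q1, q2, q3, q5, q6, q7, q8}

Start in {q0}.
Read '0': q0→{q2, q5, q6}; union {q2, q5, q6}; ε-closure = {q2, q3, q5, q6}.
Read '1': q2→{q1}, q3→{q6}, q5→∅, q6→{q0, q6, q8}; now {q0, q1, q6, q8}.
Read '1': q0→∅, q1→∅, q6→{q0, q6, q8}, q8→{q2, q8}; now {q0, q2, q6, q8}.
Read '0': q0→{q2, q5, q6}, q2→{q1, q2}, q6→{q3}, q8→{q6, q8}; now {q1, q2, q3, q5, q6, q8}.
Read '0': q1→{q0}, q2→{q1, q2}, q3→{q5}, q5→{q3, q7}, q6→{q3}, q8→{q6, q8}; now {q0, q1, q2, q3, q5, q6, q7, q8}.
Read '2': q0→{q2, q4, q6}, q1→{q3}, q2→{q1, q3, q4, q6}, q3→{q8}, q5→∅, q6→{q3}, q7→{q1, q2, q5, q8}, q8→{q5, q8}; now {q1, q2, q3, q4, q5, q6, q8}.
Read '2': q1→{q3}, q2→{q1, q3, q4, q6}, q3→{q8}, q4→{q2, q4}, q5→∅, q6→{q3}, q8→{q5, q8}; now {q1, q2, q3, q4, q5, q6, q8}.
Read '0': q1→{q0}, q2→{q1, q2}, q3→{q5}, q4→∅, q5→{q3, q7}, q6→{q3}, q8→{q6, q8}; now {q0, q1, q2, q3, q5, q6, q7, q8}.
Read '0': q0→{q2, q5, q6}, q1→{q0}, q2→{q1, q2}, q3→{q5}, q5→{q3, q7}, q6→{q3}, q7→{q6, q8}, q8→{q6, q8}; now {q0, q1, q2, q3, q5, q6, q7, q8}.
Read '0': q0→{q2, q5, q6}, q1→{q0}, q2→{q1, q2}, q3→{q5}, q5→{q3, q7}, q6→{q3}, q7→{q6, q8}, q8→{q6, q8}; now {q0, q1, q2, q3, q5, q6, q7, q8}.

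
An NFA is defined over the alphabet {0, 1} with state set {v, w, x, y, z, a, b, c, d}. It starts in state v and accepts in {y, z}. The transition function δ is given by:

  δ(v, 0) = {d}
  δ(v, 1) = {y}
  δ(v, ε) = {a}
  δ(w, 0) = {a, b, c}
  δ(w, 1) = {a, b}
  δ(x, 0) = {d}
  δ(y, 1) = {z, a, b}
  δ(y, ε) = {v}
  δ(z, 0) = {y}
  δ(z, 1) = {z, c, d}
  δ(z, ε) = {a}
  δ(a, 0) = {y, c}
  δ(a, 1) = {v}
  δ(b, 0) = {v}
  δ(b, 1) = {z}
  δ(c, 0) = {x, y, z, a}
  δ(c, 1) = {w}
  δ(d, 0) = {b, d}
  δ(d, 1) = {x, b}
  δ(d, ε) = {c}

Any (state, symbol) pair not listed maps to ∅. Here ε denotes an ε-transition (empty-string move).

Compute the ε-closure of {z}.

Begin with {z}.
ε-move z → a; add a.

{z, a}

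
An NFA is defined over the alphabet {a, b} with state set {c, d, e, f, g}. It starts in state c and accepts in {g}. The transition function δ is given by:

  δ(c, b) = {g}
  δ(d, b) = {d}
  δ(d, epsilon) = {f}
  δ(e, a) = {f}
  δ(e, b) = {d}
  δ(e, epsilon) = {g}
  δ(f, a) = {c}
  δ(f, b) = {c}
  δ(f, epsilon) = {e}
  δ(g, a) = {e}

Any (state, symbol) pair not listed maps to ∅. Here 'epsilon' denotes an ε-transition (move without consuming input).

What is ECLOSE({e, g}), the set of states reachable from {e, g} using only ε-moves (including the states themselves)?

{e, g}

Begin with {e, g}.
No ε-moves leave this set, so the closure equals the set itself.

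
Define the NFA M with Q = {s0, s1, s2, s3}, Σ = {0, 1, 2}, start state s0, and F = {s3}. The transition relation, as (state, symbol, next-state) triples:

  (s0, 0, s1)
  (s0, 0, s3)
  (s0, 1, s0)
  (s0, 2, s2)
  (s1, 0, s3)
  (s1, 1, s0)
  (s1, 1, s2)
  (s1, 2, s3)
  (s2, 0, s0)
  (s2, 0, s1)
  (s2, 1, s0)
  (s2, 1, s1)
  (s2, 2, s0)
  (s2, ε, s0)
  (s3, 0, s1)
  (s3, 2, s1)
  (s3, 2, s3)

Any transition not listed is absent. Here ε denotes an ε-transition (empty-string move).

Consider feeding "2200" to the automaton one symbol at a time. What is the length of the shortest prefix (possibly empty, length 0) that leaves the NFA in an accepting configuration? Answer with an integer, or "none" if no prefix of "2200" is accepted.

Start in {s0}.
Read '2': s0→{s2}; union {s2}; ε-closure = {s0, s2}.
Read '2': s0→{s2}, s2→{s0}; now {s0, s2}.
Read '0': s0→{s1, s3}, s2→{s0, s1}; now {s0, s1, s3}.
None of the earlier sets intersect F, but {s0, s1, s3} does.

3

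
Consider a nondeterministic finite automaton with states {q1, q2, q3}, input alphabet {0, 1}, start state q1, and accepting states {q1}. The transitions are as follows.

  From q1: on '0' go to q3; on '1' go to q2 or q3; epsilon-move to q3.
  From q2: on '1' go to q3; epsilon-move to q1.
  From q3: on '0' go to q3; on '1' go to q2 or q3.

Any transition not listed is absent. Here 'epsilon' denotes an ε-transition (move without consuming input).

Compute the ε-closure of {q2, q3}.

{q1, q2, q3}

Begin with {q2, q3}.
ε-move q2 → q1; add q1.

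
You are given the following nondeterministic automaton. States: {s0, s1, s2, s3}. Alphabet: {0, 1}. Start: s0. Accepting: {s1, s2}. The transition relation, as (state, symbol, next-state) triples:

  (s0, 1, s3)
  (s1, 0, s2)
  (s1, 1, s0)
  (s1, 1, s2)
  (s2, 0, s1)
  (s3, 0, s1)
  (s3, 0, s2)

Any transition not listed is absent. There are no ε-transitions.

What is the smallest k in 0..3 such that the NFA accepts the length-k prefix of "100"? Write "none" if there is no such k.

2

Start in {s0}.
Read '1': s0→{s3}; now {s3}.
Read '0': s3→{s1, s2}; now {s1, s2}.
None of the earlier sets intersect F, but {s1, s2} does.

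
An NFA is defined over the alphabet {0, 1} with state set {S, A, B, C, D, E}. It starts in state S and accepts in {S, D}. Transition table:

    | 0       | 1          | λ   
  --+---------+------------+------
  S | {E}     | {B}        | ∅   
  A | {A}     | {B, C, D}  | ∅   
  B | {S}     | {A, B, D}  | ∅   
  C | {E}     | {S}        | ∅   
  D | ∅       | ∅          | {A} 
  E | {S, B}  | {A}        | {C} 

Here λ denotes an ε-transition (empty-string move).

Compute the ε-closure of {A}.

Begin with {A}.
No ε-moves leave this set, so the closure equals the set itself.

{A}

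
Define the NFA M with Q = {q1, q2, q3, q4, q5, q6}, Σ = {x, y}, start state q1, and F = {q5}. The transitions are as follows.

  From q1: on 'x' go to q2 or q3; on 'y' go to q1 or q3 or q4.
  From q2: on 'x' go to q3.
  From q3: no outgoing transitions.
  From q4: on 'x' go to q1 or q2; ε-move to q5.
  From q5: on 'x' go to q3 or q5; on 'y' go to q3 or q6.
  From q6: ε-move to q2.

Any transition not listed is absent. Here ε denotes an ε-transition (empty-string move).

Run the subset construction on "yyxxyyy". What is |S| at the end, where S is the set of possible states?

0

Start in {q1}.
Read 'y': {q1} → {q1, q3, q4, q5}.
Read 'y': {q1, q3, q4, q5} → {q1, q2, q3, q4, q5, q6}.
Read 'x': {q1, q2, q3, q4, q5, q6} → {q1, q2, q3, q5}.
Read 'x': {q1, q2, q3, q5} → {q2, q3, q5}.
Read 'y': {q2, q3, q5} → {q2, q3, q6}.
Read 'y': {q2, q3, q6} → ∅.
The set is empty and remains empty for the remaining 1 symbol.
That set has 0 states.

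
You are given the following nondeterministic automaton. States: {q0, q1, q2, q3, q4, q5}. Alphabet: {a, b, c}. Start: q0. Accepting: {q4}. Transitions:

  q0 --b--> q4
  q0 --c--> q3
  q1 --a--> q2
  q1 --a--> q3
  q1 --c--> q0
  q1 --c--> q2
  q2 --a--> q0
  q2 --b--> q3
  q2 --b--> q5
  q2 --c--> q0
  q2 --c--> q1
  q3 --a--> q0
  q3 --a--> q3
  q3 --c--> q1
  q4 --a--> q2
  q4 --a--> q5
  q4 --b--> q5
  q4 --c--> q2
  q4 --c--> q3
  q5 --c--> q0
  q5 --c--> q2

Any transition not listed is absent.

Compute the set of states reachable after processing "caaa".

{q0, q3}

Start in {q0}.
Read 'c': {q0} → {q3}.
Read 'a': {q3} → {q0, q3}.
Read 'a': {q0, q3} → {q0, q3}.
Read 'a': {q0, q3} → {q0, q3}.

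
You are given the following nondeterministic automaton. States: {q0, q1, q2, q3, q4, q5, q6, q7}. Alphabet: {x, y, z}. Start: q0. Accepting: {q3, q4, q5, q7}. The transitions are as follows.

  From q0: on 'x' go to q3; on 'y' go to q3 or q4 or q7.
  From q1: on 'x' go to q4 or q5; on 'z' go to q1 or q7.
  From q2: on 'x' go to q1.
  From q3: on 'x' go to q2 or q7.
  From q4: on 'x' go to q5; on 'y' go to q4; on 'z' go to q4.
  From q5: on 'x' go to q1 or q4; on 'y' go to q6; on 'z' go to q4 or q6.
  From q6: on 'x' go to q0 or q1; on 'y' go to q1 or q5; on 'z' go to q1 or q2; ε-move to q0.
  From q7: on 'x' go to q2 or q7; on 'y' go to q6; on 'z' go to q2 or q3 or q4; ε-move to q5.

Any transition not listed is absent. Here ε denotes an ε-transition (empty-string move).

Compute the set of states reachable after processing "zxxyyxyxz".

∅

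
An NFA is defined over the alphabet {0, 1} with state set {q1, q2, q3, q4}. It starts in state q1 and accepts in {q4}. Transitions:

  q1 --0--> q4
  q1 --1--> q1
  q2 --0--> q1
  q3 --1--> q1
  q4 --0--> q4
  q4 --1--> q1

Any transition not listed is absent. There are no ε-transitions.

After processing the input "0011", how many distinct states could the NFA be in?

Start in {q1}.
Read '0': {q1} → {q4}.
Read '0': {q4} → {q4}.
Read '1': {q4} → {q1}.
Read '1': {q1} → {q1}.
That set has 1 state.

1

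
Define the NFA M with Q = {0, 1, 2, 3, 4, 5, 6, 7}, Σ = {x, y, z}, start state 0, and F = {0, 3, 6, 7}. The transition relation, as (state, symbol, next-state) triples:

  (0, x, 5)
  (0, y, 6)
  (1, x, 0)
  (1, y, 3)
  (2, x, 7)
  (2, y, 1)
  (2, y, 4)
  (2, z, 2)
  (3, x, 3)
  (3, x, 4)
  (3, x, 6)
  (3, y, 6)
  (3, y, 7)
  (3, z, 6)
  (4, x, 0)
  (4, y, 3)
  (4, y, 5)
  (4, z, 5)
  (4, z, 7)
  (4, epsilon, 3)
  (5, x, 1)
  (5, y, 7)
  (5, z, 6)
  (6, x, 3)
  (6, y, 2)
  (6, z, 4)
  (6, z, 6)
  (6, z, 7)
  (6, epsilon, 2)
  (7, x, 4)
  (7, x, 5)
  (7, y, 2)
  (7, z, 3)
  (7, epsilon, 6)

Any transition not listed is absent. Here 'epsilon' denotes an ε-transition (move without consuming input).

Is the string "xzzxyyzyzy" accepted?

Yes

Start in {0}.
Read 'x': {0} → {5}.
Read 'z': {5} → {2, 6}.
Read 'z': {2, 6} → {2, 3, 4, 6, 7}.
Read 'x': {2, 3, 4, 6, 7} → {0, 2, 3, 4, 5, 6, 7}.
Read 'y': {0, 2, 3, 4, 5, 6, 7} → {1, 2, 3, 4, 5, 6, 7}.
Read 'y': {1, 2, 3, 4, 5, 6, 7} → {1, 2, 3, 4, 5, 6, 7}.
Read 'z': {1, 2, 3, 4, 5, 6, 7} → {2, 3, 4, 5, 6, 7}.
Read 'y': {2, 3, 4, 5, 6, 7} → {1, 2, 3, 4, 5, 6, 7}.
Read 'z': {1, 2, 3, 4, 5, 6, 7} → {2, 3, 4, 5, 6, 7}.
Read 'y': {2, 3, 4, 5, 6, 7} → {1, 2, 3, 4, 5, 6, 7}.
The final set {1, 2, 3, 4, 5, 6, 7} contains the accepting states 3, 6, 7.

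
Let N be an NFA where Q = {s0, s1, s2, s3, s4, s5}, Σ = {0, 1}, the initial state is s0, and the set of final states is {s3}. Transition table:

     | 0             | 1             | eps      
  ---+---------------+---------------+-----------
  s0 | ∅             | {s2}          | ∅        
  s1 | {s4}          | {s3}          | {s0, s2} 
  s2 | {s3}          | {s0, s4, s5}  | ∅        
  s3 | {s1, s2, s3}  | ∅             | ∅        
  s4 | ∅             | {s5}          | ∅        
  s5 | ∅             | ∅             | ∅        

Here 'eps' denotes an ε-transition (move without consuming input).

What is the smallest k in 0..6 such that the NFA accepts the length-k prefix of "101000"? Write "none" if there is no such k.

Start in {s0}.
Read '1': s0→{s2}; now {s2}.
Read '0': s2→{s3}; now {s3}.
None of the earlier sets intersect F, but {s3} does.

2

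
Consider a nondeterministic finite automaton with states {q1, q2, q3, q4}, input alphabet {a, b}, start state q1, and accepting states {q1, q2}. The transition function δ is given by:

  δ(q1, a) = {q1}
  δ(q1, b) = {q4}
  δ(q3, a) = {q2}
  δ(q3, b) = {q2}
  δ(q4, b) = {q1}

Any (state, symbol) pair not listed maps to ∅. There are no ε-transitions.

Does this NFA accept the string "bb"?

Start in {q1}.
Read 'b': {q1} → {q4}.
Read 'b': {q4} → {q1}.
The final set {q1} contains the accepting state q1.

Yes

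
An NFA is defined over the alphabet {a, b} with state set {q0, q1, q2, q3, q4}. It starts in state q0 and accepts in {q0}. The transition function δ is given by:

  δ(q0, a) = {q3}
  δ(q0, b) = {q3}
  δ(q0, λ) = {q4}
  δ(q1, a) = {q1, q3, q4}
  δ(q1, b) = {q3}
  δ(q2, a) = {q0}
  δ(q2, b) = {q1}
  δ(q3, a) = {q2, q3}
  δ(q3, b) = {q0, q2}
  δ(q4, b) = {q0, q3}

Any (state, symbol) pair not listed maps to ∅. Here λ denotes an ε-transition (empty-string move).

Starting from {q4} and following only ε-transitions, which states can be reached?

Begin with {q4}.
No ε-moves leave this set, so the closure equals the set itself.

{q4}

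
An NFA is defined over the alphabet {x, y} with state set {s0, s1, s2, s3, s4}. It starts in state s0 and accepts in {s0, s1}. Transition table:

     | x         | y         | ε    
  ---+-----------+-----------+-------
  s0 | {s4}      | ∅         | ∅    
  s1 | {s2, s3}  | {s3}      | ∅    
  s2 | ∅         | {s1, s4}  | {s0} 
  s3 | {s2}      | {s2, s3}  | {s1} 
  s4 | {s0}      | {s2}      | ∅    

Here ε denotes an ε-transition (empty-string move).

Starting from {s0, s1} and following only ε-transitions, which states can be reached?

Begin with {s0, s1}.
No ε-moves leave this set, so the closure equals the set itself.

{s0, s1}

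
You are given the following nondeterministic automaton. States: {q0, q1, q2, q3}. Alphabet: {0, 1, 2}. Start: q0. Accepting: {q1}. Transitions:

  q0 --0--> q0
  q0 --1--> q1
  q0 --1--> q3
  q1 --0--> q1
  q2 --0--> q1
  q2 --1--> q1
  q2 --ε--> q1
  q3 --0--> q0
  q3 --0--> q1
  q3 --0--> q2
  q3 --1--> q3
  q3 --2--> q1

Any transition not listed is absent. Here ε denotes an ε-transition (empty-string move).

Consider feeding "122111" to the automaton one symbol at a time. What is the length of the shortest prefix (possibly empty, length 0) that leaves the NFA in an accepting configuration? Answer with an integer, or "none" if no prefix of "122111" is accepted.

1

Start in {q0}.
Read '1': {q0} → {q1, q3}.
None of the earlier sets intersect F, but {q1, q3} does.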